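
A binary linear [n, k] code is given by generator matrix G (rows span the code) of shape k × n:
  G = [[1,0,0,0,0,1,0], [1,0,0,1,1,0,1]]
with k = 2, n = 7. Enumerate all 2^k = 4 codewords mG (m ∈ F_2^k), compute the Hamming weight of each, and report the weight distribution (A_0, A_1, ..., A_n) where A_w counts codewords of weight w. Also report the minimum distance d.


Weight distribution: A_0 = 1, A_2 = 1, A_4 = 2. Minimum distance d = 2.

Enumerate all 2^2 = 4 messages m ∈ F_2^2.
For each, compute codeword c = mG in F_2^7, then tally its weight.
  m = 00 → c = 0000000, weight = 0.
  m = 10 → c = 1000010, weight = 2.
  m = 01 → c = 1001101, weight = 4.
  m = 11 → c = 0001111, weight = 4.
Tally weights:
  weight 0: 1 codewords.
  weight 2: 1 codewords.
  weight 4: 2 codewords.
Minimum distance d = smallest w > 0 with A_w > 0 = 2.
Sanity: Σ A_w = 4 = 2^2 = 4 ✓.


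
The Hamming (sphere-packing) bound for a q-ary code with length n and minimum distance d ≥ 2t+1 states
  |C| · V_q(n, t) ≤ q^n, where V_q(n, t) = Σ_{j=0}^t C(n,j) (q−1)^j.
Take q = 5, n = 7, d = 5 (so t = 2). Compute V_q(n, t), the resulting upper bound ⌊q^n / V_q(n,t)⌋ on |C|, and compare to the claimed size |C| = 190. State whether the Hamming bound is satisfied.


V_q(n, t) = 365, q^n = 78125, Hamming bound = 214, |C| = 190 ≤ bound (satisfied).

Step 1: Compute V_q(n, t) = Σ_{j=0}^2 C(n, j) (q−1)^j.
  j = 0: C(7,0)·(4)^0 = 1·1 = 1.
  j = 1: C(7,1)·(4)^1 = 7·4 = 28.
  j = 2: C(7,2)·(4)^2 = 21·16 = 336.
  V_q(n, t) = 1 + 28 + 336 = 365.
Step 2: q^n = 5^7 = 78125.
Step 3: Hamming bound ⌊q^n / V_q(n,t)⌋ = ⌊78125/365⌋ = 214.
Step 4: Compare |C| = 190 to 214: satisfied.
The claimed |C| lies below the Hamming bound.


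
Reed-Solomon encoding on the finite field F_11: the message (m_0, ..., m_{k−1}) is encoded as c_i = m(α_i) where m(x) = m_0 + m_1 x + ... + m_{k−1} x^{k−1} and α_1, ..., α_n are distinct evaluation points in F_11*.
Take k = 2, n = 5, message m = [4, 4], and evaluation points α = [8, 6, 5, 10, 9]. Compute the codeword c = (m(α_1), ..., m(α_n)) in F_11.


c = [3, 6, 2, 0, 7]

Message polynomial: m(x) = 4 + 4·x (mod 11).
For each evaluation point α_i, compute m(α_i) mod 11:
  α_1 = 8: Horner steps 4 → 3, so m(8) = 3.
  α_2 = 6: Horner steps 4 → 6, so m(6) = 6.
  α_3 = 5: Horner steps 4 → 2, so m(5) = 2.
  α_4 = 10: Horner steps 4 → 0, so m(10) = 0.
  α_5 = 9: Horner steps 4 → 7, so m(9) = 7.
Codeword c = [3, 6, 2, 0, 7] ∈ F_11^5.


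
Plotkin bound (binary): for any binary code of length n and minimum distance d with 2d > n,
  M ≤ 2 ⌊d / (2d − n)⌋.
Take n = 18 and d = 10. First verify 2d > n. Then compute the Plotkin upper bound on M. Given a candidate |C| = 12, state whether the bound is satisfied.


Plotkin bound M ≤ 10; given |C| = 12 > bound (violated).

Check applicability: 2d = 20, n = 18.
2d − n = 2 > 0, so Plotkin applies.
Compute d/(2d−n) = 10/2 ≈ 5.0000.
⌊d/(2d−n)⌋ = 5.
Plotkin bound: M ≤ 2·5 = 10.
Given |C| = 12, check: VIOLATED.
This |C| is above the Plotkin bound, so no binary code with n = 18, d = 10 and 12 codewords exists.


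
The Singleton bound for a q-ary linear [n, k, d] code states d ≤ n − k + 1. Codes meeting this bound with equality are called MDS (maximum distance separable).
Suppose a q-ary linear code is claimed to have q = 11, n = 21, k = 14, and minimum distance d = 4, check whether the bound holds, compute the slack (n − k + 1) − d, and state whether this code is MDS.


Singleton RHS = n − k + 1 = 8, slack = 4, bound satisfied, not MDS.

Singleton bound: d ≤ n − k + 1.
Here n = 21, k = 14, so n − k + 1 = 8.
Given d = 4, check d ≤ 8: YES.
Slack = (n − k + 1) − d = 4.
The code is NOT MDS (slack = 4 > 0).
Description: the claimed parameters are [21, 14, 4]_11; such a code would be non-MDS.


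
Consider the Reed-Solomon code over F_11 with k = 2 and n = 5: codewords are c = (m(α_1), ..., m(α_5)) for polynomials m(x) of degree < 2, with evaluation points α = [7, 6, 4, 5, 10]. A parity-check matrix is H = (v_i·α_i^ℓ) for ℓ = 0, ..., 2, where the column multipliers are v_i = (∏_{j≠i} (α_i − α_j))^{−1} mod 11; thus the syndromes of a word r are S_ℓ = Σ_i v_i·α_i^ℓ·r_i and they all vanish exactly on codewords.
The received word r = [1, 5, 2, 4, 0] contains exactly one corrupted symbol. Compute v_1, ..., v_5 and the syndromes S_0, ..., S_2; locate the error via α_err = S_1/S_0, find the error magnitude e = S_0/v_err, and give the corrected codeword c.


S = (6, 8, 7), error at position 4, error magnitude e = 6, c = [1, 5, 2, 9, 0].

Step 1: column multipliers v_i = (∏_{j≠i}(α_i − α_j))^{−1} mod 11.
  i = 1 (α = 7): (7−6)(7−4)(7−5)(7−10) = 1·3·2·(−3) = −18 ≡ 4, so v_1 = 4^{−1} = 3 (mod 11).
  i = 2 (α = 6): (6−7)(6−4)(6−5)(6−10) = (−1)·2·1·(−4) = 8 ≡ 8, so v_2 = 8^{−1} = 7 (mod 11).
  i = 3 (α = 4): (4−7)(4−6)(4−5)(4−10) = (−3)·(−2)·(−1)·(−6) = 36 ≡ 3, so v_3 = 3^{−1} = 4 (mod 11).
  i = 4 (α = 5): (5−7)(5−6)(5−4)(5−10) = (−2)·(−1)·1·(−5) = −10 ≡ 1, so v_4 = 1^{−1} = 1 (mod 11).
  i = 5 (α = 10): (10−7)(10−6)(10−4)(10−5) = 3·4·6·5 = 360 ≡ 8, so v_5 = 8^{−1} = 7 (mod 11).
  v = [3, 7, 4, 1, 7].
Step 2: syndromes of r = [1, 5, 2, 4, 0] (all sums mod 11).
  S_0 = Σ v_i r_i = 3·1 + 7·5 + 4·2 + 1·4 + 7·0 = 50 ≡ 6.
  S_1 = Σ v_i α_i r_i = 3·7·1 + 7·6·5 + 4·4·2 + 1·5·4 + 7·10·0 = 283 ≡ 8.
  α_i^2 mod 11 = [5, 3, 5, 3, 1].
  S_2 = Σ v_i α_i^2 r_i = 3·5·1 + 7·3·5 + 4·5·2 + 1·3·4 + 7·1·0 = 172 ≡ 7.
  S = (6, 8, 7) ≠ 0, so r is not a codeword (an error is present).
Step 3: locate the error. For a single error e at position i, S_ℓ = v_i·e·α_i^ℓ, so α_err = S_1/S_0.
  S_0^{−1} = 6^{−1} = 2 (mod 11), so α_err = 8·2 = 16 ≡ 5 = α_4. Error position i = 4.
  Consistency check: S_2/S_1 = 7·7 = 49 ≡ 5 = α_err ✓ (single-error assumption holds).
Step 4: error magnitude e = S_0/v_4 = S_0·∏_{j≠4}(α_4 − α_j) = 6·1 = 6 ≡ 6 (mod 11).
Step 5: correct position 4: c_4 = r_4 − e = 4 − 6 ≡ 9 (mod 11). Hence c = [1, 5, 2, 9, 0].
  Check: interpolating c through the α_i gives m(x) = 7 + 7·x (degree < 2) with m(α_i) = c_i for every i, so c is indeed a codeword.


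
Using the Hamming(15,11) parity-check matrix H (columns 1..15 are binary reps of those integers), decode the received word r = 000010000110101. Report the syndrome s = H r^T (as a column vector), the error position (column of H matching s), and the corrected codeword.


s = (0, 1, 1, 0)^T, error position = 6, corrected codeword c = 000011000110101

Compute s = H r^T mod 2 one row at a time:
  s_1 = 0 + 0 + 1 + 1 + 0 + 1 + 0 + 1 = 4 ≡ 0 (mod 2).
  s_2 = 0 + 1 + 0 + 0 + 0 + 1 + 0 + 1 = 3 ≡ 1 (mod 2).
  s_3 = 0 + 0 + 0 + 0 + 1 + 1 + 0 + 1 = 3 ≡ 1 (mod 2).
  s_4 = 0 + 0 + 1 + 0 + 0 + 1 + 1 + 1 = 4 ≡ 0 (mod 2).
s = (0, 1, 1, 0)^T — this equals column 6 of H (binary 0110), so error is at position 6.
Correct: flip bit 6 of r = 000010000110101 to get c = 000011000110101.


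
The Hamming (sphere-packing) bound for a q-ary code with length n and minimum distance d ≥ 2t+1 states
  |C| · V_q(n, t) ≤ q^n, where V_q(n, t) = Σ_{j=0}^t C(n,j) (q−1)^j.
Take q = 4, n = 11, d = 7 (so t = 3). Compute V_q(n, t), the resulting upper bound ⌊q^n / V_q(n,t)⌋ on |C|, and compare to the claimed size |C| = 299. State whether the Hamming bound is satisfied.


V_q(n, t) = 4984, q^n = 4194304, Hamming bound = 841, |C| = 299 ≤ bound (satisfied).

Step 1: Compute V_q(n, t) = Σ_{j=0}^3 C(n, j) (q−1)^j.
  j = 0: C(11,0)·(3)^0 = 1·1 = 1.
  j = 1: C(11,1)·(3)^1 = 11·3 = 33.
  j = 2: C(11,2)·(3)^2 = 55·9 = 495.
  j = 3: C(11,3)·(3)^3 = 165·27 = 4455.
  V_q(n, t) = 1 + 33 + 495 + 4455 = 4984.
Step 2: q^n = 4^11 = 4194304.
Step 3: Hamming bound ⌊q^n / V_q(n,t)⌋ = ⌊4194304/4984⌋ = 841.
Step 4: Compare |C| = 299 to 841: satisfied.
The claimed |C| lies below the Hamming bound.


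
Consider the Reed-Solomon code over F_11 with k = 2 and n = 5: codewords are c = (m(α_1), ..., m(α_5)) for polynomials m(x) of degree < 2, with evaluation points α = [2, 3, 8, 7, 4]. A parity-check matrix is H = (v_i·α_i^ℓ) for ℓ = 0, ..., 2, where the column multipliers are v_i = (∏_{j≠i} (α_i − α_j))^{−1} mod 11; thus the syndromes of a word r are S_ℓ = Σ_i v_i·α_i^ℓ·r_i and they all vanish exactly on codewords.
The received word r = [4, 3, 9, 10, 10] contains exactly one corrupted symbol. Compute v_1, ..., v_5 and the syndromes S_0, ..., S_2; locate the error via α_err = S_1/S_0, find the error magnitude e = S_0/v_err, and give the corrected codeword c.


S = (4, 5, 9), error at position 5, error magnitude e = 8, c = [4, 3, 9, 10, 2].

Step 1: column multipliers v_i = (∏_{j≠i}(α_i − α_j))^{−1} mod 11.
  i = 1 (α = 2): (2−3)(2−8)(2−7)(2−4) = (−1)·(−6)·(−5)·(−2) = 60 ≡ 5, so v_1 = 5^{−1} = 9 (mod 11).
  i = 2 (α = 3): (3−2)(3−8)(3−7)(3−4) = 1·(−5)·(−4)·(−1) = −20 ≡ 2, so v_2 = 2^{−1} = 6 (mod 11).
  i = 3 (α = 8): (8−2)(8−3)(8−7)(8−4) = 6·5·1·4 = 120 ≡ 10, so v_3 = 10^{−1} = 10 (mod 11).
  i = 4 (α = 7): (7−2)(7−3)(7−8)(7−4) = 5·4·(−1)·3 = −60 ≡ 6, so v_4 = 6^{−1} = 2 (mod 11).
  i = 5 (α = 4): (4−2)(4−3)(4−8)(4−7) = 2·1·(−4)·(−3) = 24 ≡ 2, so v_5 = 2^{−1} = 6 (mod 11).
  v = [9, 6, 10, 2, 6].
Step 2: syndromes of r = [4, 3, 9, 10, 10] (all sums mod 11).
  S_0 = Σ v_i r_i = 9·4 + 6·3 + 10·9 + 2·10 + 6·10 = 224 ≡ 4.
  S_1 = Σ v_i α_i r_i = 9·2·4 + 6·3·3 + 10·8·9 + 2·7·10 + 6·4·10 = 1226 ≡ 5.
  α_i^2 mod 11 = [4, 9, 9, 5, 5].
  S_2 = Σ v_i α_i^2 r_i = 9·4·4 + 6·9·3 + 10·9·9 + 2·5·10 + 6·5·10 = 1516 ≡ 9.
  S = (4, 5, 9) ≠ 0, so r is not a codeword (an error is present).
Step 3: locate the error. For a single error e at position i, S_ℓ = v_i·e·α_i^ℓ, so α_err = S_1/S_0.
  S_0^{−1} = 4^{−1} = 3 (mod 11), so α_err = 5·3 = 15 ≡ 4 = α_5. Error position i = 5.
  Consistency check: S_2/S_1 = 9·9 = 81 ≡ 4 = α_err ✓ (single-error assumption holds).
Step 4: error magnitude e = S_0/v_5 = S_0·∏_{j≠5}(α_5 − α_j) = 4·2 = 8 ≡ 8 (mod 11).
Step 5: correct position 5: c_5 = r_5 − e = 10 − 8 ≡ 2 (mod 11). Hence c = [4, 3, 9, 10, 2].
  Check: interpolating c through the α_i gives m(x) = 6 + 10·x (degree < 2) with m(α_i) = c_i for every i, so c is indeed a codeword.


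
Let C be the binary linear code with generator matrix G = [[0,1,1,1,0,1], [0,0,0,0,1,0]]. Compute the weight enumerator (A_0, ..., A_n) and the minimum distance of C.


Weight distribution: A_0 = 1, A_1 = 1, A_4 = 1, A_5 = 1. Minimum distance d = 1.

Enumerate all 2^2 = 4 messages m ∈ F_2^2.
For each, compute codeword c = mG in F_2^6, then tally its weight.
  m = 00 → c = 000000, weight = 0.
  m = 10 → c = 011101, weight = 4.
  m = 01 → c = 000010, weight = 1.
  m = 11 → c = 011111, weight = 5.
Tally weights:
  weight 0: 1 codewords.
  weight 1: 1 codewords.
  weight 4: 1 codewords.
  weight 5: 1 codewords.
Minimum distance d = smallest w > 0 with A_w > 0 = 1.
Sanity: Σ A_w = 4 = 2^2 = 4 ✓.


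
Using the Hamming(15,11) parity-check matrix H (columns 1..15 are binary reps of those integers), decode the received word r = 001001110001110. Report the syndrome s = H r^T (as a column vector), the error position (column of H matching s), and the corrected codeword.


s = (0, 1, 0, 1)^T, error position = 5, corrected codeword c = 001011110001110

Compute s = H r^T mod 2 one row at a time:
  s_1 = 1 + 0 + 0 + 0 + 1 + 1 + 1 + 0 = 4 ≡ 0 (mod 2).
  s_2 = 0 + 0 + 1 + 1 + 1 + 1 + 1 + 0 = 5 ≡ 1 (mod 2).
  s_3 = 0 + 1 + 1 + 1 + 0 + 0 + 1 + 0 = 4 ≡ 0 (mod 2).
  s_4 = 0 + 1 + 0 + 1 + 0 + 0 + 1 + 0 = 3 ≡ 1 (mod 2).
s = (0, 1, 0, 1)^T — this equals column 5 of H (binary 0101), so error is at position 5.
Correct: flip bit 5 of r = 001001110001110 to get c = 001011110001110.


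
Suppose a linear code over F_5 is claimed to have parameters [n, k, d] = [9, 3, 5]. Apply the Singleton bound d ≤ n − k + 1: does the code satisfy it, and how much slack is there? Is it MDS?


Singleton RHS = n − k + 1 = 7, slack = 2, bound satisfied, not MDS.

Singleton bound: d ≤ n − k + 1.
Here n = 9, k = 3, so n − k + 1 = 7.
Given d = 5, check d ≤ 7: YES.
Slack = (n − k + 1) − d = 2.
The code is NOT MDS (slack = 2 > 0).
Description: the claimed parameters are [9, 3, 5]_5; such a code would be non-MDS.


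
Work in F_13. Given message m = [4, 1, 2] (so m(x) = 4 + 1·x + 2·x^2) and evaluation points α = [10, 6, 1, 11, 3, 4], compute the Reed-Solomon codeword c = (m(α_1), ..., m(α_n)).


c = [6, 4, 7, 10, 12, 1]

Message polynomial: m(x) = 4 + 1·x + 2·x^2 (mod 13).
For each evaluation point α_i, compute m(α_i) mod 13:
  α_1 = 10: Horner steps 2 → 8 → 6, so m(10) = 6.
  α_2 = 6: Horner steps 2 → 0 → 4, so m(6) = 4.
  α_3 = 1: Horner steps 2 → 3 → 7, so m(1) = 7.
  α_4 = 11: Horner steps 2 → 10 → 10, so m(11) = 10.
  α_5 = 3: Horner steps 2 → 7 → 12, so m(3) = 12.
  α_6 = 4: Horner steps 2 → 9 → 1, so m(4) = 1.
Codeword c = [6, 4, 7, 10, 12, 1] ∈ F_13^6.


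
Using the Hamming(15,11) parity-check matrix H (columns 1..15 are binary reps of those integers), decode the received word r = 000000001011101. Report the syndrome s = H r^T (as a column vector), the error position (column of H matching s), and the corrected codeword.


s = (1, 1, 0, 0)^T, error position = 12, corrected codeword c = 000000001010101

Compute s = H r^T mod 2 one row at a time:
  s_1 = 0 + 1 + 0 + 1 + 1 + 1 + 0 + 1 = 5 ≡ 1 (mod 2).
  s_2 = 0 + 0 + 0 + 0 + 1 + 1 + 0 + 1 = 3 ≡ 1 (mod 2).
  s_3 = 0 + 0 + 0 + 0 + 0 + 1 + 0 + 1 = 2 ≡ 0 (mod 2).
  s_4 = 0 + 0 + 0 + 0 + 1 + 1 + 1 + 1 = 4 ≡ 0 (mod 2).
s = (1, 1, 0, 0)^T — this equals column 12 of H (binary 1100), so error is at position 12.
Correct: flip bit 12 of r = 000000001011101 to get c = 000000001010101.


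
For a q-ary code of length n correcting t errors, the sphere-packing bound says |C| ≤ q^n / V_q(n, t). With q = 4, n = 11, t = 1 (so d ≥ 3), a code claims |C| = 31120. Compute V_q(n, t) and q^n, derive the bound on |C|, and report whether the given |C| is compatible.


V_q(n, t) = 34, q^n = 4194304, Hamming bound = 123361, |C| = 31120 ≤ bound (satisfied).

Step 1: Compute V_q(n, t) = Σ_{j=0}^1 C(n, j) (q−1)^j.
  j = 0: C(11,0)·(3)^0 = 1·1 = 1.
  j = 1: C(11,1)·(3)^1 = 11·3 = 33.
  V_q(n, t) = 1 + 33 = 34.
Step 2: q^n = 4^11 = 4194304.
Step 3: Hamming bound ⌊q^n / V_q(n,t)⌋ = ⌊4194304/34⌋ = 123361.
Step 4: Compare |C| = 31120 to 123361: satisfied.
The claimed |C| lies below the Hamming bound.


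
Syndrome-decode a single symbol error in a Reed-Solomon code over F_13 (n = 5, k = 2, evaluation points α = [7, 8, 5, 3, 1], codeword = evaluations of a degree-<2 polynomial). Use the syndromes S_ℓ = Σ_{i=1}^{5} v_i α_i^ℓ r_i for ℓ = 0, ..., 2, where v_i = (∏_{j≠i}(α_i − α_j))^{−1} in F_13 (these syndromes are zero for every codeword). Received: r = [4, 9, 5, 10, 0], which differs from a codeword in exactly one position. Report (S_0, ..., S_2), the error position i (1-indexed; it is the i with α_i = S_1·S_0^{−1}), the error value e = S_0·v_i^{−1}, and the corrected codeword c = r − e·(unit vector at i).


S = (7, 9, 6), error at position 3, error magnitude e = 11, c = [4, 9, 7, 10, 0].

Step 1: column multipliers v_i = (∏_{j≠i}(α_i − α_j))^{−1} mod 13.
  i = 1 (α = 7): (7−8)(7−5)(7−3)(7−1) = (−1)·2·4·6 = −48 ≡ 4, so v_1 = 4^{−1} = 10 (mod 13).
  i = 2 (α = 8): (8−7)(8−5)(8−3)(8−1) = 1·3·5·7 = 105 ≡ 1, so v_2 = 1^{−1} = 1 (mod 13).
  i = 3 (α = 5): (5−7)(5−8)(5−3)(5−1) = (−2)·(−3)·2·4 = 48 ≡ 9, so v_3 = 9^{−1} = 3 (mod 13).
  i = 4 (α = 3): (3−7)(3−8)(3−5)(3−1) = (−4)·(−5)·(−2)·2 = −80 ≡ 11, so v_4 = 11^{−1} = 6 (mod 13).
  i = 5 (α = 1): (1−7)(1−8)(1−5)(1−3) = (−6)·(−7)·(−4)·(−2) = 336 ≡ 11, so v_5 = 11^{−1} = 6 (mod 13).
  v = [10, 1, 3, 6, 6].
Step 2: syndromes of r = [4, 9, 5, 10, 0] (all sums mod 13).
  S_0 = Σ v_i r_i = 10·4 + 1·9 + 3·5 + 6·10 + 6·0 = 124 ≡ 7.
  S_1 = Σ v_i α_i r_i = 10·7·4 + 1·8·9 + 3·5·5 + 6·3·10 + 6·1·0 = 607 ≡ 9.
  α_i^2 mod 13 = [10, 12, 12, 9, 1].
  S_2 = Σ v_i α_i^2 r_i = 10·10·4 + 1·12·9 + 3·12·5 + 6·9·10 + 6·1·0 = 1228 ≡ 6.
  S = (7, 9, 6) ≠ 0, so r is not a codeword (an error is present).
Step 3: locate the error. For a single error e at position i, S_ℓ = v_i·e·α_i^ℓ, so α_err = S_1/S_0.
  S_0^{−1} = 7^{−1} = 2 (mod 13), so α_err = 9·2 = 18 ≡ 5 = α_3. Error position i = 3.
  Consistency check: S_2/S_1 = 6·3 = 18 ≡ 5 = α_err ✓ (single-error assumption holds).
Step 4: error magnitude e = S_0/v_3 = S_0·∏_{j≠3}(α_3 − α_j) = 7·9 = 63 ≡ 11 (mod 13).
Step 5: correct position 3: c_3 = r_3 − e = 5 − 11 ≡ 7 (mod 13). Hence c = [4, 9, 7, 10, 0].
  Check: interpolating c through the α_i gives m(x) = 8 + 5·x (degree < 2) with m(α_i) = c_i for every i, so c is indeed a codeword.


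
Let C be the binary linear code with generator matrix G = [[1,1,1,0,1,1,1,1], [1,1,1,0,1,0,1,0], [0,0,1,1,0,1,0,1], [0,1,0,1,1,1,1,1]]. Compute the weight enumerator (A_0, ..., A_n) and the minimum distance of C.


Weight distribution: A_0 = 1, A_1 = 1, A_2 = 2, A_3 = 2, A_4 = 3, A_5 = 3, A_6 = 2, A_7 = 2. Minimum distance d = 1.

Enumerate all 2^4 = 16 messages m ∈ F_2^4.
For each, compute codeword c = mG in F_2^8, then tally its weight.
  m = 0000 → c = 00000000, weight = 0.
  m = 1000 → c = 11101111, weight = 7.
  m = 0100 → c = 11101010, weight = 5.
  m = 1100 → c = 00000101, weight = 2.
  m = 0010 → c = 00110101, weight = 4.
  m = 1010 → c = 11011010, weight = 5.
  m = 0110 → c = 11011111, weight = 7.
  m = 1110 → c = 00110000, weight = 2.
  m = 0001 → c = 01011111, weight = 6.
  m = 1001 → c = 10110000, weight = 3.
  m = 0101 → c = 10110101, weight = 5.
  m = 1101 → c = 01011010, weight = 4.
  m = 0011 → c = 01101010, weight = 4.
  m = 1011 → c = 10000101, weight = 3.
  m = 0111 → c = 10000000, weight = 1.
  m = 1111 → c = 01101111, weight = 6.
Tally weights:
  weight 0: 1 codewords.
  weight 1: 1 codewords.
  weight 2: 2 codewords.
  weight 3: 2 codewords.
  weight 4: 3 codewords.
  weight 5: 3 codewords.
  weight 6: 2 codewords.
  weight 7: 2 codewords.
Minimum distance d = smallest w > 0 with A_w > 0 = 1.
Sanity: Σ A_w = 16 = 2^4 = 16 ✓.


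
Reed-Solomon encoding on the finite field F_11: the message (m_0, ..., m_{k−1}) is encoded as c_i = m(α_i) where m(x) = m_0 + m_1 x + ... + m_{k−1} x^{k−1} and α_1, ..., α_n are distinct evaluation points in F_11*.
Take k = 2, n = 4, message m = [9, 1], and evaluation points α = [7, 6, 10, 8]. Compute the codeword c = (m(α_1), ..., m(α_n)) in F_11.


c = [5, 4, 8, 6]

Message polynomial: m(x) = 9 + 1·x (mod 11).
For each evaluation point α_i, compute m(α_i) mod 11:
  α_1 = 7: Horner steps 1 → 5, so m(7) = 5.
  α_2 = 6: Horner steps 1 → 4, so m(6) = 4.
  α_3 = 10: Horner steps 1 → 8, so m(10) = 8.
  α_4 = 8: Horner steps 1 → 6, so m(8) = 6.
Codeword c = [5, 4, 8, 6] ∈ F_11^4.


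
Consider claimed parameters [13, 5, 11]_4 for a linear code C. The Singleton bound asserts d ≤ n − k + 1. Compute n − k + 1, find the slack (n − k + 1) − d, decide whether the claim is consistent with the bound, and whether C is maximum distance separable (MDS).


Singleton RHS = n − k + 1 = 9, slack = -2, bound violated (no such code; not MDS).

Singleton bound: d ≤ n − k + 1.
Here n = 13, k = 5, so n − k + 1 = 9.
Given d = 11, check d ≤ 9: NO.
Slack = (n − k + 1) − d = -2.
The slack is negative: d = 11 exceeds n − k + 1 = 9 by 2, so the Singleton bound is violated and no linear [13, 5, 11]_4 code can exist. In particular it is not MDS (MDS requires d = n − k + 1 exactly).
Description: the claimed parameters are [13, 5, 11]_4; such a code would be impossible (violates the Singleton bound).


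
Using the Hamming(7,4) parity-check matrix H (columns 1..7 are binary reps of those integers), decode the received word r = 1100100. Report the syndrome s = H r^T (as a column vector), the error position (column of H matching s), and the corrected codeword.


s = (1, 1, 0)^T, error position = 6, corrected codeword c = 1100110

Compute s = H r^T mod 2 one row at a time:
  s_1 = 0 + 1 + 0 + 0 = 1 ≡ 1 (mod 2).
  s_2 = 1 + 0 + 0 + 0 = 1 ≡ 1 (mod 2).
  s_3 = 1 + 0 + 1 + 0 = 2 ≡ 0 (mod 2).
s = (1, 1, 0)^T — this equals column 6 of H (binary 110), so error is at position 6.
Correct: flip bit 6 of r = 1100100 to get c = 1100110.


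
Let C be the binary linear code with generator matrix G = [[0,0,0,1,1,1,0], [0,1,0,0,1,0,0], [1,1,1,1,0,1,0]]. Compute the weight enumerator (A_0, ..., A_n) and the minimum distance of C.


Weight distribution: A_0 = 1, A_2 = 2, A_3 = 2, A_4 = 1, A_5 = 2. Minimum distance d = 2.

Enumerate all 2^3 = 8 messages m ∈ F_2^3.
For each, compute codeword c = mG in F_2^7, then tally its weight.
  m = 000 → c = 0000000, weight = 0.
  m = 100 → c = 0001110, weight = 3.
  m = 010 → c = 0100100, weight = 2.
  m = 110 → c = 0101010, weight = 3.
  m = 001 → c = 1111010, weight = 5.
  m = 101 → c = 1110100, weight = 4.
  m = 011 → c = 1011110, weight = 5.
  m = 111 → c = 1010000, weight = 2.
Tally weights:
  weight 0: 1 codewords.
  weight 2: 2 codewords.
  weight 3: 2 codewords.
  weight 4: 1 codewords.
  weight 5: 2 codewords.
Minimum distance d = smallest w > 0 with A_w > 0 = 2.
Sanity: Σ A_w = 8 = 2^3 = 8 ✓.


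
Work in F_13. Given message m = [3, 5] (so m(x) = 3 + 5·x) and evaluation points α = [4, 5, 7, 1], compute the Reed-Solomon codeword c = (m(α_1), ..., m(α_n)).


c = [10, 2, 12, 8]

Message polynomial: m(x) = 3 + 5·x (mod 13).
For each evaluation point α_i, compute m(α_i) mod 13:
  α_1 = 4: Horner steps 5 → 10, so m(4) = 10.
  α_2 = 5: Horner steps 5 → 2, so m(5) = 2.
  α_3 = 7: Horner steps 5 → 12, so m(7) = 12.
  α_4 = 1: Horner steps 5 → 8, so m(1) = 8.
Codeword c = [10, 2, 12, 8] ∈ F_13^4.


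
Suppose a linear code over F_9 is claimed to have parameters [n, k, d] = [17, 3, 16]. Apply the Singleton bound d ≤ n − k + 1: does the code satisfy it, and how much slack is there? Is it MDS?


Singleton RHS = n − k + 1 = 15, slack = -1, bound violated (no such code; not MDS).

Singleton bound: d ≤ n − k + 1.
Here n = 17, k = 3, so n − k + 1 = 15.
Given d = 16, check d ≤ 15: NO.
Slack = (n − k + 1) − d = -1.
The slack is negative: d = 16 exceeds n − k + 1 = 15 by 1, so the Singleton bound is violated and no linear [17, 3, 16]_9 code can exist. In particular it is not MDS (MDS requires d = n − k + 1 exactly).
Description: the claimed parameters are [17, 3, 16]_9; such a code would be impossible (violates the Singleton bound).


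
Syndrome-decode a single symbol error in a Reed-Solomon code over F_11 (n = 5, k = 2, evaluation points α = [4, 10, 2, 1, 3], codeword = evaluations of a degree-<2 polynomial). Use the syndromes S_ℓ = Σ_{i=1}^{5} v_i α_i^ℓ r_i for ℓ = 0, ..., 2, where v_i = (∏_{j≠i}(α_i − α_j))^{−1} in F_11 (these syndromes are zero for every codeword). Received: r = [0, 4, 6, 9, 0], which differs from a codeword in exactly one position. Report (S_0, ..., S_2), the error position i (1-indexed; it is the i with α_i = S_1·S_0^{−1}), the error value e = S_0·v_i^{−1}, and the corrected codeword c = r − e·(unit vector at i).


S = (10, 8, 2), error at position 5, error magnitude e = 8, c = [0, 4, 6, 9, 3].

Step 1: column multipliers v_i = (∏_{j≠i}(α_i − α_j))^{−1} mod 11.
  i = 1 (α = 4): (4−10)(4−2)(4−1)(4−3) = (−6)·2·3·1 = −36 ≡ 8, so v_1 = 8^{−1} = 7 (mod 11).
  i = 2 (α = 10): (10−4)(10−2)(10−1)(10−3) = 6·8·9·7 = 3024 ≡ 10, so v_2 = 10^{−1} = 10 (mod 11).
  i = 3 (α = 2): (2−4)(2−10)(2−1)(2−3) = (−2)·(−8)·1·(−1) = −16 ≡ 6, so v_3 = 6^{−1} = 2 (mod 11).
  i = 4 (α = 1): (1−4)(1−10)(1−2)(1−3) = (−3)·(−9)·(−1)·(−2) = 54 ≡ 10, so v_4 = 10^{−1} = 10 (mod 11).
  i = 5 (α = 3): (3−4)(3−10)(3−2)(3−1) = (−1)·(−7)·1·2 = 14 ≡ 3, so v_5 = 3^{−1} = 4 (mod 11).
  v = [7, 10, 2, 10, 4].
Step 2: syndromes of r = [0, 4, 6, 9, 0] (all sums mod 11).
  S_0 = Σ v_i r_i = 7·0 + 10·4 + 2·6 + 10·9 + 4·0 = 142 ≡ 10.
  S_1 = Σ v_i α_i r_i = 7·4·0 + 10·10·4 + 2·2·6 + 10·1·9 + 4·3·0 = 514 ≡ 8.
  α_i^2 mod 11 = [5, 1, 4, 1, 9].
  S_2 = Σ v_i α_i^2 r_i = 7·5·0 + 10·1·4 + 2·4·6 + 10·1·9 + 4·9·0 = 178 ≡ 2.
  S = (10, 8, 2) ≠ 0, so r is not a codeword (an error is present).
Step 3: locate the error. For a single error e at position i, S_ℓ = v_i·e·α_i^ℓ, so α_err = S_1/S_0.
  S_0^{−1} = 10^{−1} = 10 (mod 11), so α_err = 8·10 = 80 ≡ 3 = α_5. Error position i = 5.
  Consistency check: S_2/S_1 = 2·7 = 14 ≡ 3 = α_err ✓ (single-error assumption holds).
Step 4: error magnitude e = S_0/v_5 = S_0·∏_{j≠5}(α_5 − α_j) = 10·3 = 30 ≡ 8 (mod 11).
Step 5: correct position 5: c_5 = r_5 − e = 0 − 8 ≡ 3 (mod 11). Hence c = [0, 4, 6, 9, 3].
  Check: interpolating c through the α_i gives m(x) = 1 + 8·x (degree < 2) with m(α_i) = c_i for every i, so c is indeed a codeword.


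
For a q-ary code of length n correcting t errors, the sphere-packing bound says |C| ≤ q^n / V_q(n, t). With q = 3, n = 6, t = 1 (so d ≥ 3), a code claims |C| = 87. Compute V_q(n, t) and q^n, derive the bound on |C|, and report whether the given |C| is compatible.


V_q(n, t) = 13, q^n = 729, Hamming bound = 56, |C| = 87 > bound (violated).

Step 1: Compute V_q(n, t) = Σ_{j=0}^1 C(n, j) (q−1)^j.
  j = 0: C(6,0)·(2)^0 = 1·1 = 1.
  j = 1: C(6,1)·(2)^1 = 6·2 = 12.
  V_q(n, t) = 1 + 12 = 13.
Step 2: q^n = 3^6 = 729.
Step 3: Hamming bound ⌊q^n / V_q(n,t)⌋ = ⌊729/13⌋ = 56.
Step 4: Compare |C| = 87 to 56: violated.
The claimed |C| lies above the Hamming bound, so no 3-ary code of length 6 with d ≥ 3 can have 87 codewords.


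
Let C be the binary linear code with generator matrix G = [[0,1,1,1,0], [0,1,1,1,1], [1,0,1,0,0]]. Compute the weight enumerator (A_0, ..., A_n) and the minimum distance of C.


Weight distribution: A_0 = 1, A_1 = 1, A_2 = 1, A_3 = 3, A_4 = 2. Minimum distance d = 1.

Enumerate all 2^3 = 8 messages m ∈ F_2^3.
For each, compute codeword c = mG in F_2^5, then tally its weight.
  m = 000 → c = 00000, weight = 0.
  m = 100 → c = 01110, weight = 3.
  m = 010 → c = 01111, weight = 4.
  m = 110 → c = 00001, weight = 1.
  m = 001 → c = 10100, weight = 2.
  m = 101 → c = 11010, weight = 3.
  m = 011 → c = 11011, weight = 4.
  m = 111 → c = 10101, weight = 3.
Tally weights:
  weight 0: 1 codewords.
  weight 1: 1 codewords.
  weight 2: 1 codewords.
  weight 3: 3 codewords.
  weight 4: 2 codewords.
Minimum distance d = smallest w > 0 with A_w > 0 = 1.
Sanity: Σ A_w = 8 = 2^3 = 8 ✓.


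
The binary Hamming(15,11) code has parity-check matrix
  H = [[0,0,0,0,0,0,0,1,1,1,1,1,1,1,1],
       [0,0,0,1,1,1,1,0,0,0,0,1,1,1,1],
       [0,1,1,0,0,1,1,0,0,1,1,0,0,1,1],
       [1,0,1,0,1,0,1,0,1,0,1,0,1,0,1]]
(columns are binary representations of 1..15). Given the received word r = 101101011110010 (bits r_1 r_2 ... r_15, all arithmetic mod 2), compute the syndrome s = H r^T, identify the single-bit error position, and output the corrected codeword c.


s = (1, 1, 1, 0)^T, error position = 14, corrected codeword c = 101101011110000

Compute s = H r^T mod 2 one row at a time:
  s_1 = 1 + 1 + 1 + 1 + 0 + 0 + 1 + 0 = 5 ≡ 1 (mod 2).
  s_2 = 1 + 0 + 1 + 0 + 0 + 0 + 1 + 0 = 3 ≡ 1 (mod 2).
  s_3 = 0 + 1 + 1 + 0 + 1 + 1 + 1 + 0 = 5 ≡ 1 (mod 2).
  s_4 = 1 + 1 + 0 + 0 + 1 + 1 + 0 + 0 = 4 ≡ 0 (mod 2).
s = (1, 1, 1, 0)^T — this equals column 14 of H (binary 1110), so error is at position 14.
Correct: flip bit 14 of r = 101101011110010 to get c = 101101011110000.


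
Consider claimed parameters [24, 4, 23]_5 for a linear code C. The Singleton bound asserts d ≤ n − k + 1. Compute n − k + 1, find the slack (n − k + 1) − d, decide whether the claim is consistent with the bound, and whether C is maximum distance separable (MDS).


Singleton RHS = n − k + 1 = 21, slack = -2, bound violated (no such code; not MDS).

Singleton bound: d ≤ n − k + 1.
Here n = 24, k = 4, so n − k + 1 = 21.
Given d = 23, check d ≤ 21: NO.
Slack = (n − k + 1) − d = -2.
The slack is negative: d = 23 exceeds n − k + 1 = 21 by 2, so the Singleton bound is violated and no linear [24, 4, 23]_5 code can exist. In particular it is not MDS (MDS requires d = n − k + 1 exactly).
Description: the claimed parameters are [24, 4, 23]_5; such a code would be impossible (violates the Singleton bound).


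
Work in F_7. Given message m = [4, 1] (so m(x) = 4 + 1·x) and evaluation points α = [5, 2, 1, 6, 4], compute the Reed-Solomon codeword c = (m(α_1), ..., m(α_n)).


c = [2, 6, 5, 3, 1]

Message polynomial: m(x) = 4 + 1·x (mod 7).
For each evaluation point α_i, compute m(α_i) mod 7:
  α_1 = 5: Horner steps 1 → 2, so m(5) = 2.
  α_2 = 2: Horner steps 1 → 6, so m(2) = 6.
  α_3 = 1: Horner steps 1 → 5, so m(1) = 5.
  α_4 = 6: Horner steps 1 → 3, so m(6) = 3.
  α_5 = 4: Horner steps 1 → 1, so m(4) = 1.
Codeword c = [2, 6, 5, 3, 1] ∈ F_7^5.


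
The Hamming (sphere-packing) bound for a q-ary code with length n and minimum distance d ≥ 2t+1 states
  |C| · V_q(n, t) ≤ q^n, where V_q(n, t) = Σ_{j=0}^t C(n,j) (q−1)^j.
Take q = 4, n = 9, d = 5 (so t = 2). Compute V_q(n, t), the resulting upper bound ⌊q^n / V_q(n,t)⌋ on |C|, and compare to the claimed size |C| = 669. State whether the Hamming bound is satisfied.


V_q(n, t) = 352, q^n = 262144, Hamming bound = 744, |C| = 669 ≤ bound (satisfied).

Step 1: Compute V_q(n, t) = Σ_{j=0}^2 C(n, j) (q−1)^j.
  j = 0: C(9,0)·(3)^0 = 1·1 = 1.
  j = 1: C(9,1)·(3)^1 = 9·3 = 27.
  j = 2: C(9,2)·(3)^2 = 36·9 = 324.
  V_q(n, t) = 1 + 27 + 324 = 352.
Step 2: q^n = 4^9 = 262144.
Step 3: Hamming bound ⌊q^n / V_q(n,t)⌋ = ⌊262144/352⌋ = 744.
Step 4: Compare |C| = 669 to 744: satisfied.
The claimed |C| lies below the Hamming bound.


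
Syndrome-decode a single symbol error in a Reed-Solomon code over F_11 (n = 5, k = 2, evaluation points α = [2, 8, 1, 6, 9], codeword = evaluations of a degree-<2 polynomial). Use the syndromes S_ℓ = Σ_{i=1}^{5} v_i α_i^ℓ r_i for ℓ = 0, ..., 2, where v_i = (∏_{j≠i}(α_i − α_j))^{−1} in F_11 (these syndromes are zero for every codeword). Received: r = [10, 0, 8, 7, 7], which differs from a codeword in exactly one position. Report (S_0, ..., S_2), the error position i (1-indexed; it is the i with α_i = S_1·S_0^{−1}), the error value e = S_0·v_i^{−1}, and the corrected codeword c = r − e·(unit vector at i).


S = (9, 4, 3), error at position 5, error magnitude e = 5, c = [10, 0, 8, 7, 2].

Step 1: column multipliers v_i = (∏_{j≠i}(α_i − α_j))^{−1} mod 11.
  i = 1 (α = 2): (2−8)(2−1)(2−6)(2−9) = (−6)·1·(−4)·(−7) = −168 ≡ 8, so v_1 = 8^{−1} = 7 (mod 11).
  i = 2 (α = 8): (8−2)(8−1)(8−6)(8−9) = 6·7·2·(−1) = −84 ≡ 4, so v_2 = 4^{−1} = 3 (mod 11).
  i = 3 (α = 1): (1−2)(1−8)(1−6)(1−9) = (−1)·(−7)·(−5)·(−8) = 280 ≡ 5, so v_3 = 5^{−1} = 9 (mod 11).
  i = 4 (α = 6): (6−2)(6−8)(6−1)(6−9) = 4·(−2)·5·(−3) = 120 ≡ 10, so v_4 = 10^{−1} = 10 (mod 11).
  i = 5 (α = 9): (9−2)(9−8)(9−1)(9−6) = 7·1·8·3 = 168 ≡ 3, so v_5 = 3^{−1} = 4 (mod 11).
  v = [7, 3, 9, 10, 4].
Step 2: syndromes of r = [10, 0, 8, 7, 7] (all sums mod 11).
  S_0 = Σ v_i r_i = 7·10 + 3·0 + 9·8 + 10·7 + 4·7 = 240 ≡ 9.
  S_1 = Σ v_i α_i r_i = 7·2·10 + 3·8·0 + 9·1·8 + 10·6·7 + 4·9·7 = 884 ≡ 4.
  α_i^2 mod 11 = [4, 9, 1, 3, 4].
  S_2 = Σ v_i α_i^2 r_i = 7·4·10 + 3·9·0 + 9·1·8 + 10·3·7 + 4·4·7 = 674 ≡ 3.
  S = (9, 4, 3) ≠ 0, so r is not a codeword (an error is present).
Step 3: locate the error. For a single error e at position i, S_ℓ = v_i·e·α_i^ℓ, so α_err = S_1/S_0.
  S_0^{−1} = 9^{−1} = 5 (mod 11), so α_err = 4·5 = 20 ≡ 9 = α_5. Error position i = 5.
  Consistency check: S_2/S_1 = 3·3 = 9 ≡ 9 = α_err ✓ (single-error assumption holds).
Step 4: error magnitude e = S_0/v_5 = S_0·∏_{j≠5}(α_5 − α_j) = 9·3 = 27 ≡ 5 (mod 11).
Step 5: correct position 5: c_5 = r_5 − e = 7 − 5 ≡ 2 (mod 11). Hence c = [10, 0, 8, 7, 2].
  Check: interpolating c through the α_i gives m(x) = 6 + 2·x (degree < 2) with m(α_i) = c_i for every i, so c is indeed a codeword.


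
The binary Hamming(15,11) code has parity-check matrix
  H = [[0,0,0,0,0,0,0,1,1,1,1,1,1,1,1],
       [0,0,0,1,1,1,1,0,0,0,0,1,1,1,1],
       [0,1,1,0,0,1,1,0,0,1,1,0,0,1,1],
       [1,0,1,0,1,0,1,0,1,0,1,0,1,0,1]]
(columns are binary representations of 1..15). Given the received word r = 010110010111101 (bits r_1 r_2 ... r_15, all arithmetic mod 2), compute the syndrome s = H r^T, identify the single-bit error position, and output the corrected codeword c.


s = (0, 1, 0, 0)^T, error position = 4, corrected codeword c = 010010010111101

Compute s = H r^T mod 2 one row at a time:
  s_1 = 1 + 0 + 1 + 1 + 1 + 1 + 0 + 1 = 6 ≡ 0 (mod 2).
  s_2 = 1 + 1 + 0 + 0 + 1 + 1 + 0 + 1 = 5 ≡ 1 (mod 2).
  s_3 = 1 + 0 + 0 + 0 + 1 + 1 + 0 + 1 = 4 ≡ 0 (mod 2).
  s_4 = 0 + 0 + 1 + 0 + 0 + 1 + 1 + 1 = 4 ≡ 0 (mod 2).
s = (0, 1, 0, 0)^T — this equals column 4 of H (binary 0100), so error is at position 4.
Correct: flip bit 4 of r = 010110010111101 to get c = 010010010111101.


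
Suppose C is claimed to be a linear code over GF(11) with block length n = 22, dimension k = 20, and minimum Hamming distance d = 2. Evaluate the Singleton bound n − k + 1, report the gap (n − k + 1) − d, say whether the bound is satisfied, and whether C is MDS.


Singleton RHS = n − k + 1 = 3, slack = 1, bound satisfied, not MDS.

Singleton bound: d ≤ n − k + 1.
Here n = 22, k = 20, so n − k + 1 = 3.
Given d = 2, check d ≤ 3: YES.
Slack = (n − k + 1) − d = 1.
The code is NOT MDS (slack = 1 > 0).
Description: the claimed parameters are [22, 20, 2]_11; such a code would be non-MDS.


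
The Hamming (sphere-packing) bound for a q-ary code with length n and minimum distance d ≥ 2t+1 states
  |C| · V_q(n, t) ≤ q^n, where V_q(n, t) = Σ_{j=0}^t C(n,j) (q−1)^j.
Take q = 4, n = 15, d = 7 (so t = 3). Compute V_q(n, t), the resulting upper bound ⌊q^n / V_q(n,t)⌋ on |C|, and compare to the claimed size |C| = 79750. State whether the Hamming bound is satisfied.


V_q(n, t) = 13276, q^n = 1073741824, Hamming bound = 80878, |C| = 79750 ≤ bound (satisfied).

Step 1: Compute V_q(n, t) = Σ_{j=0}^3 C(n, j) (q−1)^j.
  j = 0: C(15,0)·(3)^0 = 1·1 = 1.
  j = 1: C(15,1)·(3)^1 = 15·3 = 45.
  j = 2: C(15,2)·(3)^2 = 105·9 = 945.
  j = 3: C(15,3)·(3)^3 = 455·27 = 12285.
  V_q(n, t) = 1 + 45 + 945 + 12285 = 13276.
Step 2: q^n = 4^15 = 1073741824.
Step 3: Hamming bound ⌊q^n / V_q(n,t)⌋ = ⌊1073741824/13276⌋ = 80878.
Step 4: Compare |C| = 79750 to 80878: satisfied.
The claimed |C| lies below the Hamming bound.


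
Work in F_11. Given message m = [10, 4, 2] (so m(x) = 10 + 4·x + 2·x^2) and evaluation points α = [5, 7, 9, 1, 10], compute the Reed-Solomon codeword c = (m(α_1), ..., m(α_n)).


c = [3, 4, 10, 5, 8]

Message polynomial: m(x) = 10 + 4·x + 2·x^2 (mod 11).
For each evaluation point α_i, compute m(α_i) mod 11:
  α_1 = 5: Horner steps 2 → 3 → 3, so m(5) = 3.
  α_2 = 7: Horner steps 2 → 7 → 4, so m(7) = 4.
  α_3 = 9: Horner steps 2 → 0 → 10, so m(9) = 10.
  α_4 = 1: Horner steps 2 → 6 → 5, so m(1) = 5.
  α_5 = 10: Horner steps 2 → 2 → 8, so m(10) = 8.
Codeword c = [3, 4, 10, 5, 8] ∈ F_11^5.


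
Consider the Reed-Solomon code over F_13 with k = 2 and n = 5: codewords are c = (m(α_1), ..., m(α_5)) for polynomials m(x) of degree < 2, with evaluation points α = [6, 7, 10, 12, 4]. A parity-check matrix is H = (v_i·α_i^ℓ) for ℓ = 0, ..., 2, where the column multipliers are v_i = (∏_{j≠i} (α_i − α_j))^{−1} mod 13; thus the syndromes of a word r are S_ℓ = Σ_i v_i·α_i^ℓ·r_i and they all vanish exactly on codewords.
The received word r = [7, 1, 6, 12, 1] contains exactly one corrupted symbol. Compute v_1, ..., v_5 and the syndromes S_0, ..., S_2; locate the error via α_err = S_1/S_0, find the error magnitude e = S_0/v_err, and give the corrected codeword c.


S = (5, 9, 11), error at position 2, error magnitude e = 4, c = [7, 10, 6, 12, 1].

Step 1: column multipliers v_i = (∏_{j≠i}(α_i − α_j))^{−1} mod 13.
  i = 1 (α = 6): (6−7)(6−10)(6−12)(6−4) = (−1)·(−4)·(−6)·2 = −48 ≡ 4, so v_1 = 4^{−1} = 10 (mod 13).
  i = 2 (α = 7): (7−6)(7−10)(7−12)(7−4) = 1·(−3)·(−5)·3 = 45 ≡ 6, so v_2 = 6^{−1} = 11 (mod 13).
  i = 3 (α = 10): (10−6)(10−7)(10−12)(10−4) = 4·3·(−2)·6 = −144 ≡ 12, so v_3 = 12^{−1} = 12 (mod 13).
  i = 4 (α = 12): (12−6)(12−7)(12−10)(12−4) = 6·5·2·8 = 480 ≡ 12, so v_4 = 12^{−1} = 12 (mod 13).
  i = 5 (α = 4): (4−6)(4−7)(4−10)(4−12) = (−2)·(−3)·(−6)·(−8) = 288 ≡ 2, so v_5 = 2^{−1} = 7 (mod 13).
  v = [10, 11, 12, 12, 7].
Step 2: syndromes of r = [7, 1, 6, 12, 1] (all sums mod 13).
  S_0 = Σ v_i r_i = 10·7 + 11·1 + 12·6 + 12·12 + 7·1 = 304 ≡ 5.
  S_1 = Σ v_i α_i r_i = 10·6·7 + 11·7·1 + 12·10·6 + 12·12·12 + 7·4·1 = 2973 ≡ 9.
  α_i^2 mod 13 = [10, 10, 9, 1, 3].
  S_2 = Σ v_i α_i^2 r_i = 10·10·7 + 11·10·1 + 12·9·6 + 12·1·12 + 7·3·1 = 1623 ≡ 11.
  S = (5, 9, 11) ≠ 0, so r is not a codeword (an error is present).
Step 3: locate the error. For a single error e at position i, S_ℓ = v_i·e·α_i^ℓ, so α_err = S_1/S_0.
  S_0^{−1} = 5^{−1} = 8 (mod 13), so α_err = 9·8 = 72 ≡ 7 = α_2. Error position i = 2.
  Consistency check: S_2/S_1 = 11·3 = 33 ≡ 7 = α_err ✓ (single-error assumption holds).
Step 4: error magnitude e = S_0/v_2 = S_0·∏_{j≠2}(α_2 − α_j) = 5·6 = 30 ≡ 4 (mod 13).
Step 5: correct position 2: c_2 = r_2 − e = 1 − 4 ≡ 10 (mod 13). Hence c = [7, 10, 6, 12, 1].
  Check: interpolating c through the α_i gives m(x) = 2 + 3·x (degree < 2) with m(α_i) = c_i for every i, so c is indeed a codeword.


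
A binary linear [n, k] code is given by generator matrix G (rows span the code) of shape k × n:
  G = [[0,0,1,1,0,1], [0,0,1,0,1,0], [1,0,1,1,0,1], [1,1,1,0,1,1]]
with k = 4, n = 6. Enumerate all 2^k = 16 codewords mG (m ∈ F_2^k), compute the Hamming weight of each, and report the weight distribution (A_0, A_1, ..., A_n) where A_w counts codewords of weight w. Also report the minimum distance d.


Weight distribution: A_0 = 1, A_1 = 1, A_2 = 2, A_3 = 6, A_4 = 5, A_5 = 1. Minimum distance d = 1.

Enumerate all 2^4 = 16 messages m ∈ F_2^4.
For each, compute codeword c = mG in F_2^6, then tally its weight.
  m = 0000 → c = 000000, weight = 0.
  m = 1000 → c = 001101, weight = 3.
  m = 0100 → c = 001010, weight = 2.
  m = 1100 → c = 000111, weight = 3.
  m = 0010 → c = 101101, weight = 4.
  m = 1010 → c = 100000, weight = 1.
  m = 0110 → c = 100111, weight = 4.
  m = 1110 → c = 101010, weight = 3.
  m = 0001 → c = 111011, weight = 5.
  m = 1001 → c = 110110, weight = 4.
  m = 0101 → c = 110001, weight = 3.
  m = 1101 → c = 111100, weight = 4.
  m = 0011 → c = 010110, weight = 3.
  m = 1011 → c = 011011, weight = 4.
  m = 0111 → c = 011100, weight = 3.
  m = 1111 → c = 010001, weight = 2.
Tally weights:
  weight 0: 1 codewords.
  weight 1: 1 codewords.
  weight 2: 2 codewords.
  weight 3: 6 codewords.
  weight 4: 5 codewords.
  weight 5: 1 codewords.
Minimum distance d = smallest w > 0 with A_w > 0 = 1.
Sanity: Σ A_w = 16 = 2^4 = 16 ✓.


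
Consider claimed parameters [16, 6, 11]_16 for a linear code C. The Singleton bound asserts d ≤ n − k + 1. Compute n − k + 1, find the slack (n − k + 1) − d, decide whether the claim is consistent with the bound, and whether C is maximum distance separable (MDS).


Singleton RHS = n − k + 1 = 11, slack = 0, bound satisfied, MDS.

Singleton bound: d ≤ n − k + 1.
Here n = 16, k = 6, so n − k + 1 = 11.
Given d = 11, check d ≤ 11: YES.
Slack = (n − k + 1) − d = 0.
The code is MDS (slack = 0).
Description: the claimed parameters are [16, 6, 11]_16; such a code would be MDS (meets Singleton bound).
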